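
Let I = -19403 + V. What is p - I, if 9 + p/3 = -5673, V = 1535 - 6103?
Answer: 6925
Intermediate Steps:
V = -4568
I = -23971 (I = -19403 - 4568 = -23971)
p = -17046 (p = -27 + 3*(-5673) = -27 - 17019 = -17046)
p - I = -17046 - 1*(-23971) = -17046 + 23971 = 6925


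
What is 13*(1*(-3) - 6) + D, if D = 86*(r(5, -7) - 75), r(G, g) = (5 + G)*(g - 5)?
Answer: -16887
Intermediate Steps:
r(G, g) = (-5 + g)*(5 + G) (r(G, g) = (5 + G)*(-5 + g) = (-5 + g)*(5 + G))
D = -16770 (D = 86*((-25 - 5*5 + 5*(-7) + 5*(-7)) - 75) = 86*((-25 - 25 - 35 - 35) - 75) = 86*(-120 - 75) = 86*(-195) = -16770)
13*(1*(-3) - 6) + D = 13*(1*(-3) - 6) - 16770 = 13*(-3 - 6) - 16770 = 13*(-9) - 16770 = -117 - 16770 = -16887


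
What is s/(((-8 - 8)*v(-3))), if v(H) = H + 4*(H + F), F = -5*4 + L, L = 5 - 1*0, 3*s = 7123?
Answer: 7123/3600 ≈ 1.9786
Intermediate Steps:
s = 7123/3 (s = (1/3)*7123 = 7123/3 ≈ 2374.3)
L = 5 (L = 5 + 0 = 5)
F = -15 (F = -5*4 + 5 = -20 + 5 = -15)
v(H) = -60 + 5*H (v(H) = H + 4*(H - 15) = H + 4*(-15 + H) = H + (-60 + 4*H) = -60 + 5*H)
s/(((-8 - 8)*v(-3))) = 7123/(3*(((-8 - 8)*(-60 + 5*(-3))))) = 7123/(3*((-16*(-60 - 15)))) = 7123/(3*((-16*(-75)))) = (7123/3)/1200 = (7123/3)*(1/1200) = 7123/3600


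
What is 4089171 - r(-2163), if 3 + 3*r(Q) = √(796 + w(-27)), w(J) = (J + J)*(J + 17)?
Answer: 4089172 - 2*√334/3 ≈ 4.0892e+6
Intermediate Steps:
w(J) = 2*J*(17 + J) (w(J) = (2*J)*(17 + J) = 2*J*(17 + J))
r(Q) = -1 + 2*√334/3 (r(Q) = -1 + √(796 + 2*(-27)*(17 - 27))/3 = -1 + √(796 + 2*(-27)*(-10))/3 = -1 + √(796 + 540)/3 = -1 + √1336/3 = -1 + (2*√334)/3 = -1 + 2*√334/3)
4089171 - r(-2163) = 4089171 - (-1 + 2*√334/3) = 4089171 + (1 - 2*√334/3) = 4089172 - 2*√334/3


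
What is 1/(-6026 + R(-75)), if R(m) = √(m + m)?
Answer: -3013/18156413 - 5*I*√6/36312826 ≈ -0.00016595 - 3.3728e-7*I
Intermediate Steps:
R(m) = √2*√m (R(m) = √(2*m) = √2*√m)
1/(-6026 + R(-75)) = 1/(-6026 + √2*√(-75)) = 1/(-6026 + √2*(5*I*√3)) = 1/(-6026 + 5*I*√6)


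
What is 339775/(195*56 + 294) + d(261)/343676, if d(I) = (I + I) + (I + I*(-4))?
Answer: 58384793023/1926991332 ≈ 30.298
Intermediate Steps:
d(I) = -I (d(I) = 2*I + (I - 4*I) = 2*I - 3*I = -I)
339775/(195*56 + 294) + d(261)/343676 = 339775/(195*56 + 294) - 1*261/343676 = 339775/(10920 + 294) - 261*1/343676 = 339775/11214 - 261/343676 = 58384793023/1926991332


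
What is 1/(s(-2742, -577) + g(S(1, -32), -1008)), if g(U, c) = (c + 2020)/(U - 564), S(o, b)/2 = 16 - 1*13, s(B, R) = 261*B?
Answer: -279/199670204 ≈ -1.3973e-6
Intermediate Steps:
S(o, b) = 6 (S(o, b) = 2*(16 - 1*13) = 2*(16 - 13) = 2*3 = 6)
g(U, c) = (2020 + c)/(-564 + U)
1/(s(-2742, -577) + g(S(1, -32), -1008)) = 1/(261*(-2742) + (2020 - 1008)/(-564 + 6)) = 1/(-715662 + 1012/(-558)) = 1/(-715662 - 1/558*1012) = 1/(-715662 - 506/279) = 1/(-199670204/279) = -279/199670204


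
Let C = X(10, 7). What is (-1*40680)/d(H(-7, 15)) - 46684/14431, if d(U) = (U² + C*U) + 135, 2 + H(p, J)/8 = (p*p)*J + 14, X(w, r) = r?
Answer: -185528015388/57330423337 ≈ -3.2361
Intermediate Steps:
C = 7
H(p, J) = 96 + 8*J*p² (H(p, J) = -16 + 8*((p*p)*J + 14) = -16 + 8*(p²*J + 14) = -16 + 8*(J*p² + 14) = -16 + 8*(14 + J*p²) = -16 + (112 + 8*J*p²) = 96 + 8*J*p²)
d(U) = 135 + U² + 7*U (d(U) = (U² + 7*U) + 135 = 135 + U² + 7*U)
(-1*40680)/d(H(-7, 15)) - 46684/14431 = (-1*40680)/(135 + (96 + 8*15*(-7)²)² + 7*(96 + 8*15*(-7)²)) - 46684/14431 = -40680/(135 + (96 + 8*15*49)² + 7*(96 + 8*15*49)) - 46684*1/14431 = -40680/(135 + (96 + 5880)² + 7*(96 + 5880)) - 46684/14431 = -40680/(135 + 5976² + 7*5976) - 46684/14431 = -40680/(135 + 35712576 + 41832) - 46684/14431 = -40680/35754543 - 46684/14431 = -40680*1/35754543 - 46684/14431 = -4520/3972727 - 46684/14431 = -185528015388/57330423337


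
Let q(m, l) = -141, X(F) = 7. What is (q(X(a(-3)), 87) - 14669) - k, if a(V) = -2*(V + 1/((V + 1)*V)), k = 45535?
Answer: -60345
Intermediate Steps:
a(V) = -2*V - 2/(V*(1 + V)) (a(V) = -2*(V + 1/((1 + V)*V)) = -2*(V + 1/(V*(1 + V))) = -2*V - 2/(V*(1 + V)))
(q(X(a(-3)), 87) - 14669) - k = (-141 - 14669) - 1*45535 = -14810 - 45535 = -60345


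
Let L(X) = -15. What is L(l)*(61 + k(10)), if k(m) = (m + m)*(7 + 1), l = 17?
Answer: -3315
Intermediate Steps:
k(m) = 16*m (k(m) = (2*m)*8 = 16*m)
L(l)*(61 + k(10)) = -15*(61 + 16*10) = -15*(61 + 160) = -15*221 = -3315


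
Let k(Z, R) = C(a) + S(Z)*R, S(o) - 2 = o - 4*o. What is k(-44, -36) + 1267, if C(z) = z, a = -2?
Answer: -3559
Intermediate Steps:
S(o) = 2 - 3*o (S(o) = 2 + (o - 4*o) = 2 - 3*o)
k(Z, R) = -2 + R*(2 - 3*Z) (k(Z, R) = -2 + (2 - 3*Z)*R = -2 + R*(2 - 3*Z))
k(-44, -36) + 1267 = (-2 - 1*(-36)*(-2 + 3*(-44))) + 1267 = (-2 - 1*(-36)*(-2 - 132)) + 1267 = (-2 - 1*(-36)*(-134)) + 1267 = (-2 - 4824) + 1267 = -4826 + 1267 = -3559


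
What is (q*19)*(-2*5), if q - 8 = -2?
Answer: -1140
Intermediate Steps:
q = 6 (q = 8 - 2 = 6)
(q*19)*(-2*5) = (6*19)*(-2*5) = 114*(-10) = -1140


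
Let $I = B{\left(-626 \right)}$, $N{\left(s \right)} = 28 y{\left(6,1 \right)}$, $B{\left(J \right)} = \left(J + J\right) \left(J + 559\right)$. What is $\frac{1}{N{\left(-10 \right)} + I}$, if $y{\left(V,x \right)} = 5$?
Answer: $\frac{1}{84024} \approx 1.1901 \cdot 10^{-5}$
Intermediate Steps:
$B{\left(J \right)} = 2 J \left(559 + J\right)$
$N{\left(s \right)} = 140$ ($N{\left(s \right)} = 28 \cdot 5 = 140$)
$I = 83884$ ($I = 2 \left(-626\right) \left(559 - 626\right) = 2 \left(-626\right) \left(-67\right) = 83884$)
$\frac{1}{N{\left(-10 \right)} + I} = \frac{1}{140 + 83884} = \frac{1}{84024}$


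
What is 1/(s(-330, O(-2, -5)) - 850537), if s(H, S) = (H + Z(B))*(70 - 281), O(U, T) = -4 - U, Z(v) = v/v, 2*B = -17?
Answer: -1/781118 ≈ -1.2802e-6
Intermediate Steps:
B = -17/2 (B = (½)*(-17) = -17/2 ≈ -8.5000)
Z(v) = 1
s(H, S) = -211 - 211*H (s(H, S) = (H + 1)*(70 - 281) = (1 + H)*(-211) = -211 - 211*H)
1/(s(-330, O(-2, -5)) - 850537) = 1/((-211 - 211*(-330)) - 850537) = 1/((-211 + 69630) - 850537) = 1/(69419 - 850537) = 1/(-781118) = -1/781118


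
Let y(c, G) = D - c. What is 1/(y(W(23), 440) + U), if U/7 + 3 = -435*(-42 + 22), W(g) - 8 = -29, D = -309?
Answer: 1/60591 ≈ 1.6504e-5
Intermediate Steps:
W(g) = -21 (W(g) = 8 - 29 = -21)
y(c, G) = -309 - c
U = 60879 (U = -21 + 7*(-435*(-42 + 22)) = -21 + 7*(-435*(-20)) = -21 + 7*8700 = -21 + 60900 = 60879)
1/(y(W(23), 440) + U) = 1/((-309 - 1*(-21)) + 60879) = 1/((-309 + 21) + 60879) = 1/(-288 + 60879) = 1/60591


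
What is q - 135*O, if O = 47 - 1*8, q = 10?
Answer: -5255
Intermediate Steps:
O = 39 (O = 47 - 8 = 39)
q - 135*O = 10 - 135*39 = 10 - 5265 = -5255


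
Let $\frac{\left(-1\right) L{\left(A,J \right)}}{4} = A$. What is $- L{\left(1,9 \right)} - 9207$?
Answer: $-9203$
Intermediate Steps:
$L{\left(A,J \right)} = - 4 A$
$- L{\left(1,9 \right)} - 9207 = - \left(-4\right) 1 - 9207 = \left(-1\right) \left(-4\right) - 9207 = 4 - 9207 = -9203$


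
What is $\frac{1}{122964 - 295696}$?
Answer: $- \frac{1}{172732} \approx -5.7893 \cdot 10^{-6}$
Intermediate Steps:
$\frac{1}{122964 - 295696} = \frac{1}{-172732} = - \frac{1}{172732}$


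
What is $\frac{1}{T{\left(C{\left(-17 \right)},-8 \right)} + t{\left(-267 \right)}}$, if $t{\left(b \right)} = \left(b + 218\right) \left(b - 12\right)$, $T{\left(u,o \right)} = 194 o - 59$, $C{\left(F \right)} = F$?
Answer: $\frac{1}{12060} \approx 8.2919 \cdot 10^{-5}$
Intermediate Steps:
$T{\left(u,o \right)} = -59 + 194 o$
$t{\left(b \right)} = \left(-12 + b\right) \left(218 + b\right)$ ($t{\left(b \right)} = \left(218 + b\right) \left(-12 + b\right) = \left(-12 + b\right) \left(218 + b\right)$)
$\frac{1}{T{\left(C{\left(-17 \right)},-8 \right)} + t{\left(-267 \right)}} = \frac{1}{\left(-59 + 194 \left(-8\right)\right) + \left(-2616 + \left(-267\right)^{2} + 206 \left(-267\right)\right)} = \frac{1}{\left(-59 - 1552\right) - -13671} = \frac{1}{-1611 + 13671} = \frac{1}{12060}$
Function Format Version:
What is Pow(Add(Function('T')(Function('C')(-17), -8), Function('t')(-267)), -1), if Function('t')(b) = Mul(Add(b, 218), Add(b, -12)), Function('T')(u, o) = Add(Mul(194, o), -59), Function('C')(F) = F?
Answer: Rational(1, 12060) ≈ 8.2919e-5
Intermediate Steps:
Function('T')(u, o) = Add(-59, Mul(194, o))
Function('t')(b) = Mul(Add(-12, b), Add(218, b)) (Function('t')(b) = Mul(Add(218, b), Add(-12, b)) = Mul(Add(-12, b), Add(218, b)))
Pow(Add(Function('T')(Function('C')(-17), -8), Function('t')(-267)), -1) = Pow(Add(Add(-59, Mul(194, -8)), Add(-2616, Pow(-267, 2), Mul(206, -267))), -1) = Pow(Add(Add(-59, -1552), Add(-2616, 71289, -55002)), -1) = Pow(Add(-1611, 13671), -1) = Pow(12060, -1) = Rational(1, 12060)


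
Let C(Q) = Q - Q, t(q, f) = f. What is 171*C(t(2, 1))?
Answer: 0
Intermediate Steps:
C(Q) = 0
171*C(t(2, 1)) = 171*0 = 0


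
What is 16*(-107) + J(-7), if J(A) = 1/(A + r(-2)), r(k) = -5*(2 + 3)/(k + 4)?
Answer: -66770/39 ≈ -1712.1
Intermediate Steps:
r(k) = -5/(⅘ + k/5) (r(k) = -5*5/(4 + k) = -5/(⅘ + k/5))
J(A) = 1/(-25/2 + A) (J(A) = 1/(A - 25/(4 - 2)) = 1/(A - 25/2) = 1/(-25/2 + A))
16*(-107) + J(-7) = 16*(-107) + 2/(-25 + 2*(-7)) = -1712 + 2/(-25 - 14) = -1712 + 2/(-39) = -1712 + 2*(-1/39) = -1712 - 2/39 = -66770/39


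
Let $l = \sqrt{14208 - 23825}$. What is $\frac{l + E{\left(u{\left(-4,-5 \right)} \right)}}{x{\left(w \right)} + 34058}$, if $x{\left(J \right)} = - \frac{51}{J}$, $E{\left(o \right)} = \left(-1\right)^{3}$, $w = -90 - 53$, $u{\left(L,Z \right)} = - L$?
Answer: $- \frac{143}{4870345} + \frac{143 i \sqrt{9617}}{4870345} \approx -2.9361 \cdot 10^{-5} + 0.0028794 i$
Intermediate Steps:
$w = -143$
$E{\left(o \right)} = -1$
$l = i \sqrt{9617}$ ($l = \sqrt{-9617} = i \sqrt{9617} \approx 98.066 i$)
$\frac{l + E{\left(u{\left(-4,-5 \right)} \right)}}{x{\left(w \right)} + 34058} = \frac{i \sqrt{9617} - 1}{- \frac{51}{-143} + 34058} = \frac{-1 + i \sqrt{9617}}{\left(-51\right) \left(- \frac{1}{143}\right) + 34058} = \frac{-1 + i \sqrt{9617}}{\frac{51}{143} + 34058} = \frac{-1 + i \sqrt{9617}}{\frac{4870345}{143}} = \left(-1 + i \sqrt{9617}\right) \frac{143}{4870345} = - \frac{143}{4870345} + \frac{143 i \sqrt{9617}}{4870345}$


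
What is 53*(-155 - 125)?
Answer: -14840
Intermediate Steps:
53*(-155 - 125) = 53*(-280) = -14840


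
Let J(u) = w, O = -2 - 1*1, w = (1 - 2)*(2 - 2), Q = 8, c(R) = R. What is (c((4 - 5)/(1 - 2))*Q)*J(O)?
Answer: 0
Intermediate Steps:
w = 0 (w = -1*0 = 0)
O = -3 (O = -2 - 1 = -3)
J(u) = 0
(c((4 - 5)/(1 - 2))*Q)*J(O) = (((4 - 5)/(1 - 2))*8)*0 = (-1/(-1)*8)*0 = (-1*(-1)*8)*0 = (1*8)*0 = 8*0 = 0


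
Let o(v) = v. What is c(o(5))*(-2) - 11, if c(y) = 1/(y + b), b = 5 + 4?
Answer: -78/7 ≈ -11.143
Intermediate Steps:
b = 9
c(y) = 1/(9 + y) (c(y) = 1/(y + 9) = 1/(9 + y))
c(o(5))*(-2) - 11 = -2/(9 + 5) - 11 = -2/14 - 11 = (1/14)*(-2) - 11 = -⅐ - 11 = -78/7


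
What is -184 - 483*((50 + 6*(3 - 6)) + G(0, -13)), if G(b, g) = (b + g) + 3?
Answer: -10810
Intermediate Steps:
G(b, g) = 3 + b + g
-184 - 483*((50 + 6*(3 - 6)) + G(0, -13)) = -184 - 483*((50 + 6*(3 - 6)) + (3 + 0 - 13)) = -184 - 483*((50 + 6*(-3)) - 10) = -184 - 483*((50 - 18) - 10) = -184 - 483*(32 - 10) = -184 - 483*22 = -184 - 10626 = -10810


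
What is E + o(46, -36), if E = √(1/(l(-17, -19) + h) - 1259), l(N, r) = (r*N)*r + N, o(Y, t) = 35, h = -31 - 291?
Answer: 35 + I*√13200168415/3238 ≈ 35.0 + 35.482*I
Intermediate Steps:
h = -322
l(N, r) = N + N*r² (l(N, r) = (N*r)*r + N = N*r² + N = N + N*r²)
E = I*√13200168415/3238 (E = √(1/(-17*(1 + (-19)²) - 322) - 1259) = √(1/(-17*(1 + 361) - 322) - 1259) = √(1/(-17*362 - 322) - 1259) = √(1/(-6154 - 322) - 1259) = √(1/(-6476) - 1259) = √(-1/6476 - 1259) = √(-8153285/6476) = I*√13200168415/3238 ≈ 35.482*I)
E + o(46, -36) = I*√13200168415/3238 + 35 = 35 + I*√13200168415/3238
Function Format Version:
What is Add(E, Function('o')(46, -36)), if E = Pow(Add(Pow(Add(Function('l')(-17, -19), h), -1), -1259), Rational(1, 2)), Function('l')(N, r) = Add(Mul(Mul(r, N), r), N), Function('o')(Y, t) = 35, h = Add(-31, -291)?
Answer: Add(35, Mul(Rational(1, 3238), I, Pow(13200168415, Rational(1, 2)))) ≈ Add(35.000, Mul(35.482, I))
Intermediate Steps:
h = -322
Function('l')(N, r) = Add(N, Mul(N, Pow(r, 2))) (Function('l')(N, r) = Add(Mul(Mul(N, r), r), N) = Add(Mul(N, Pow(r, 2)), N) = Add(N, Mul(N, Pow(r, 2))))
E = Mul(Rational(1, 3238), I, Pow(13200168415, Rational(1, 2))) (E = Pow(Add(Pow(Add(Mul(-17, Add(1, Pow(-19, 2))), -322), -1), -1259), Rational(1, 2)) = Pow(Add(Pow(Add(Mul(-17, Add(1, 361)), -322), -1), -1259), Rational(1, 2)) = Pow(Add(Pow(Add(Mul(-17, 362), -322), -1), -1259), Rational(1, 2)) = Pow(Add(Pow(Add(-6154, -322), -1), -1259), Rational(1, 2)) = Pow(Add(Pow(-6476, -1), -1259), Rational(1, 2)) = Pow(Add(Rational(-1, 6476), -1259), Rational(1, 2)) = Pow(Rational(-8153285, 6476), Rational(1, 2)) = Mul(Rational(1, 3238), I, Pow(13200168415, Rational(1, 2))) ≈ Mul(35.482, I))
Add(E, Function('o')(46, -36)) = Add(Mul(Rational(1, 3238), I, Pow(13200168415, Rational(1, 2))), 35) = Add(35, Mul(Rational(1, 3238), I, Pow(13200168415, Rational(1, 2))))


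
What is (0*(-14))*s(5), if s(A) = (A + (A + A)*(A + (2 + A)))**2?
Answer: 0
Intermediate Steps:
s(A) = (A + 2*A*(2 + 2*A))**2 (s(A) = (A + (2*A)*(2 + 2*A))**2 = (A + 2*A*(2 + 2*A))**2)
(0*(-14))*s(5) = (0*(-14))*(5**2*(5 + 4*5)**2) = 0*(25*(5 + 20)**2) = 0*(25*25**2) = 0*(25*625) = 0*15625 = 0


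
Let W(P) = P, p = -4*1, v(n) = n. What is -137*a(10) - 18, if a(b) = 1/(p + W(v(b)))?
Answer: -245/6 ≈ -40.833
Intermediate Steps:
p = -4
a(b) = 1/(-4 + b)
-137*a(10) - 18 = -137/(-4 + 10) - 18 = -137/6 - 18 = -245/6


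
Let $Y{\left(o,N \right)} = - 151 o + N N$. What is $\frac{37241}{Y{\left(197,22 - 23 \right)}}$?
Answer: $- \frac{37241}{29746} \approx -1.252$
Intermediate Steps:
$Y{\left(o,N \right)} = N^{2} - 151 o$ ($Y{\left(o,N \right)} = - 151 o + N^{2} = N^{2} - 151 o$)
$\frac{37241}{Y{\left(197,22 - 23 \right)}} = \frac{37241}{\left(22 - 23\right)^{2} - 29747} = \frac{37241}{\left(-1\right)^{2} - 29747} = \frac{37241}{1 - 29747} = \frac{37241}{-29746} = 37241 \left(- \frac{1}{29746}\right) = - \frac{37241}{29746}$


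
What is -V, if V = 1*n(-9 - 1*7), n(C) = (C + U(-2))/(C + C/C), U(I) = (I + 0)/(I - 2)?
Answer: -31/30 ≈ -1.0333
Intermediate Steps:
U(I) = I/(-2 + I)
n(C) = (½ + C)/(1 + C) (n(C) = (C - 2/(-2 - 2))/(C + C/C) = (C - 2/(-4))/(C + 1) = (C - 2*(-¼))/(1 + C) = (C + ½)/(1 + C) = (½ + C)/(1 + C))
V = 31/30 (V = 1*((½ + (-9 - 1*7))/(1 + (-9 - 1*7))) = 1*((½ + (-9 - 7))/(1 + (-9 - 7))) = 1*((½ - 16)/(1 - 16)) = 1*(-31/2/(-15)) = 1*(-1/15*(-31/2)) = 1*(31/30) = 31/30 ≈ 1.0333)
-V = -1*31/30 = -31/30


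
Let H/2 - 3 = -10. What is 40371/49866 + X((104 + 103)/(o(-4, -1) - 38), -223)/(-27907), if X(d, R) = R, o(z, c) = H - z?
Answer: 379251205/463870154 ≈ 0.81758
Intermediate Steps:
H = -14 (H = 6 + 2*(-10) = 6 - 20 = -14)
o(z, c) = -14 - z
40371/49866 + X((104 + 103)/(o(-4, -1) - 38), -223)/(-27907) = 40371/49866 - 223/(-27907) = 40371*(1/49866) - 223*(-1/27907) = 13457/16622 + 223/27907 = 379251205/463870154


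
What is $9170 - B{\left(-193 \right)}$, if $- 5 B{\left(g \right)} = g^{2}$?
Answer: $\frac{83099}{5} \approx 16620.0$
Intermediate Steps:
$B{\left(g \right)} = - \frac{g^{2}}{5}$
$9170 - B{\left(-193 \right)} = 9170 - - \frac{\left(-193\right)^{2}}{5} = 9170 - \left(- \frac{1}{5}\right) 37249 = 9170 - - \frac{37249}{5} = 9170 + \frac{37249}{5} = \frac{83099}{5}$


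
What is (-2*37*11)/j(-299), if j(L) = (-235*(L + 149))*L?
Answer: 407/5269875 ≈ 7.7231e-5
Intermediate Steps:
j(L) = L*(-35015 - 235*L) (j(L) = (-235*(149 + L))*L = (-35015 - 235*L)*L = L*(-35015 - 235*L))
(-2*37*11)/j(-299) = (-2*37*11)/((-235*(-299)*(149 - 299))) = (-74*11)/((-235*(-299)*(-150))) = -814/(-10539750) = -814*(-1/10539750) = 407/5269875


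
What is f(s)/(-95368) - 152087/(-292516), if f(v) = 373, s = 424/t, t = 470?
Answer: 73444513/142329928 ≈ 0.51602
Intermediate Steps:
s = 212/235 (s = 424/470 = 424*(1/470) = 212/235 ≈ 0.90213)
f(s)/(-95368) - 152087/(-292516) = 373/(-95368) - 152087/(-292516) = 373*(-1/95368) - 152087*(-1/292516) = -373/95368 + 152087/292516 = 73444513/142329928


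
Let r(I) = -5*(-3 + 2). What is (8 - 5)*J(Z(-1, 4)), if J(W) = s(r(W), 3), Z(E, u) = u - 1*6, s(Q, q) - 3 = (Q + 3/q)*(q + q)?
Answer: 117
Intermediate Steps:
r(I) = 5 (r(I) = -5*(-1) = 5)
s(Q, q) = 3 + 2*q*(Q + 3/q) (s(Q, q) = 3 + (Q + 3/q)*(q + q) = 3 + (Q + 3/q)*(2*q) = 3 + 2*q*(Q + 3/q))
Z(E, u) = -6 + u (Z(E, u) = u - 6 = -6 + u)
J(W) = 39 (J(W) = 9 + 2*5*3 = 9 + 30 = 39)
(8 - 5)*J(Z(-1, 4)) = (8 - 5)*39 = 3*39 = 117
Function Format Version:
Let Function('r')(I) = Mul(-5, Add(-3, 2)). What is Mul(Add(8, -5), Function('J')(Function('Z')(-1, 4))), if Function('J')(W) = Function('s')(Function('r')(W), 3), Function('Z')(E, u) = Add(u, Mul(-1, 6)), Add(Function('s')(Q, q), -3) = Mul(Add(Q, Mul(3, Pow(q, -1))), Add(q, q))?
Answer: 117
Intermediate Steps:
Function('r')(I) = 5 (Function('r')(I) = Mul(-5, -1) = 5)
Function('s')(Q, q) = Add(3, Mul(2, q, Add(Q, Mul(3, Pow(q, -1))))) (Function('s')(Q, q) = Add(3, Mul(Add(Q, Mul(3, Pow(q, -1))), Add(q, q))) = Add(3, Mul(Add(Q, Mul(3, Pow(q, -1))), Mul(2, q))) = Add(3, Mul(2, q, Add(Q, Mul(3, Pow(q, -1))))))
Function('Z')(E, u) = Add(-6, u) (Function('Z')(E, u) = Add(u, -6) = Add(-6, u))
Function('J')(W) = 39 (Function('J')(W) = Add(9, Mul(2, 5, 3)) = Add(9, 30) = 39)
Mul(Add(8, -5), Function('J')(Function('Z')(-1, 4))) = Mul(Add(8, -5), 39) = Mul(3, 39) = 117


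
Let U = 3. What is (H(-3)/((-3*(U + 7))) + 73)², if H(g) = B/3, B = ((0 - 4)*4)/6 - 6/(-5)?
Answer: 2429109796/455625 ≈ 5331.4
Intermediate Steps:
B = -22/15 (B = -4*4*(⅙) - 6*(-⅕) = -16*⅙ + 6/5 = -8/3 + 6/5 = -22/15 ≈ -1.4667)
H(g) = -22/45 (H(g) = -22/15/3 = -22/15*⅓ = -22/45)
(H(-3)/((-3*(U + 7))) + 73)² = (-22*(-1/(3*(3 + 7)))/45 + 73)² = (-22/(45*((-3*10))) + 73)² = (-22/45/(-30) + 73)² = (-22/45*(-1/30) + 73)² = (11/675 + 73)² = (49286/675)² = 2429109796/455625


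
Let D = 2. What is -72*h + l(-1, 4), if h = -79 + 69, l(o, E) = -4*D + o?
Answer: 711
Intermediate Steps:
l(o, E) = -8 + o (l(o, E) = -4*2 + o = -8 + o)
h = -10
-72*h + l(-1, 4) = -72*(-10) + (-8 - 1) = 720 - 9 = 711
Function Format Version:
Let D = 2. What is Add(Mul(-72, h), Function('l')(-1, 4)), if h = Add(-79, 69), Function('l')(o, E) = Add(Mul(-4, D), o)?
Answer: 711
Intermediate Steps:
Function('l')(o, E) = Add(-8, o) (Function('l')(o, E) = Add(Mul(-4, 2), o) = Add(-8, o))
h = -10
Add(Mul(-72, h), Function('l')(-1, 4)) = Add(Mul(-72, -10), Add(-8, -1)) = Add(720, -9) = 711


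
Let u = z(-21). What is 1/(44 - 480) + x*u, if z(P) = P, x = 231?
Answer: -2115037/436 ≈ -4851.0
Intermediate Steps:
u = -21
1/(44 - 480) + x*u = 1/(44 - 480) + 231*(-21) = 1/(-436) - 4851 = -1/436 - 4851 = -2115037/436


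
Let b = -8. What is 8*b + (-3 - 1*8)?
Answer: -75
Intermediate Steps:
8*b + (-3 - 1*8) = 8*(-8) + (-3 - 1*8) = -64 + (-3 - 8) = -64 - 11 = -75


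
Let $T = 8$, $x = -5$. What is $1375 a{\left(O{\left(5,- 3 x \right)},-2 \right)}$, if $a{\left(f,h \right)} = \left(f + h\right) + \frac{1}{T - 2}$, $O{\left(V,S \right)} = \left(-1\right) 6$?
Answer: $- \frac{64625}{6} \approx -10771.0$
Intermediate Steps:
$O{\left(V,S \right)} = -6$
$a{\left(f,h \right)} = \frac{1}{6} + f + h$ ($a{\left(f,h \right)} = \left(f + h\right) + \frac{1}{8 - 2} = \left(f + h\right) + \frac{1}{6} = \frac{1}{6} + f + h$)
$1375 a{\left(O{\left(5,- 3 x \right)},-2 \right)} = 1375 \left(\frac{1}{6} - 6 - 2\right) = 1375 \left(- \frac{47}{6}\right) = - \frac{64625}{6}$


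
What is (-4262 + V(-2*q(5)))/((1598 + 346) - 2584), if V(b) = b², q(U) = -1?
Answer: 2129/320 ≈ 6.6531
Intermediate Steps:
(-4262 + V(-2*q(5)))/((1598 + 346) - 2584) = (-4262 + (-2*(-1))²)/((1598 + 346) - 2584) = (-4262 + 2²)/(1944 - 2584) = (-4262 + 4)/(-640) = -4258*(-1/640) = 2129/320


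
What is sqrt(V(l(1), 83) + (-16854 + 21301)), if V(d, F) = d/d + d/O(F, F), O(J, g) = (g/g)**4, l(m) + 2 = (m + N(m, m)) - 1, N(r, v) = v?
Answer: sqrt(4447) ≈ 66.686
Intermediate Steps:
l(m) = -3 + 2*m (l(m) = -2 + ((m + m) - 1) = -2 + (2*m - 1) = -2 + (-1 + 2*m) = -3 + 2*m)
O(J, g) = 1 (O(J, g) = 1**4 = 1)
V(d, F) = 1 + d (V(d, F) = d/d + d/1 = 1 + d*1 = 1 + d)
sqrt(V(l(1), 83) + (-16854 + 21301)) = sqrt((1 + (-3 + 2*1)) + (-16854 + 21301)) = sqrt((1 + (-3 + 2)) + 4447) = sqrt((1 - 1) + 4447) = sqrt(0 + 4447) = sqrt(4447)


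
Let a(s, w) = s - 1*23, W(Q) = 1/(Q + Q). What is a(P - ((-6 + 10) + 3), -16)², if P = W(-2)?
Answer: 14641/16 ≈ 915.06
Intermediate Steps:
W(Q) = 1/(2*Q)
P = -¼ (P = (½)/(-2) = (½)*(-½) = -¼ ≈ -0.25000)
a(s, w) = -23 + s (a(s, w) = s - 23 = -23 + s)
a(P - ((-6 + 10) + 3), -16)² = (-23 + (-¼ - ((-6 + 10) + 3)))² = (-23 + (-¼ - (4 + 3)))² = (-23 + (-¼ - 1*7))² = (-23 + (-¼ - 7))² = (-23 - 29/4)² = (-121/4)² = 14641/16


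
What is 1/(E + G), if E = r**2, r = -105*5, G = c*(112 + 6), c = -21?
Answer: 1/273147 ≈ 3.6610e-6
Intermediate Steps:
G = -2478 (G = -21*(112 + 6) = -21*118 = -2478)
r = -525
E = 275625 (E = (-525)**2 = 275625)
1/(E + G) = 1/(275625 - 2478) = 1/273147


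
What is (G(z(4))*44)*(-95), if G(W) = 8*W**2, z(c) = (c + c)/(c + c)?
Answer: -33440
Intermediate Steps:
z(c) = 1 (z(c) = (2*c)/((2*c)) = (2*c)*(1/(2*c)) = 1)
(G(z(4))*44)*(-95) = ((8*1**2)*44)*(-95) = ((8*1)*44)*(-95) = (8*44)*(-95) = 352*(-95) = -33440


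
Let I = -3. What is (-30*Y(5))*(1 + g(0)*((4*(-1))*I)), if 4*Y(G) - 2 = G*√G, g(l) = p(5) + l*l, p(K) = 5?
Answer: -915 - 4575*√5/2 ≈ -6030.0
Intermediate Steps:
g(l) = 5 + l² (g(l) = 5 + l*l = 5 + l²)
Y(G) = ½ + G^(3/2)/4 (Y(G) = ½ + (G*√G)/4 = ½ + G^(3/2)/4)
(-30*Y(5))*(1 + g(0)*((4*(-1))*I)) = (-30*(½ + 5^(3/2)/4))*(1 + (5 + 0²)*((4*(-1))*(-3))) = (-30*(½ + (5*√5)/4))*(1 + (5 + 0)*(-4*(-3))) = (-30*(½ + 5*√5/4))*(1 + 5*12) = (-15 - 75*√5/2)*(1 + 60) = (-15 - 75*√5/2)*61 = -915 - 4575*√5/2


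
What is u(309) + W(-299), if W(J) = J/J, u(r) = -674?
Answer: -673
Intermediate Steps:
W(J) = 1
u(309) + W(-299) = -674 + 1 = -673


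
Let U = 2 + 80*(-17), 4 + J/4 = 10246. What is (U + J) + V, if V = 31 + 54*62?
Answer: 42989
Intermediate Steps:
J = 40968 (J = -16 + 4*10246 = -16 + 40984 = 40968)
U = -1358 (U = 2 - 1360 = -1358)
V = 3379 (V = 31 + 3348 = 3379)
(U + J) + V = (-1358 + 40968) + 3379 = 39610 + 3379 = 42989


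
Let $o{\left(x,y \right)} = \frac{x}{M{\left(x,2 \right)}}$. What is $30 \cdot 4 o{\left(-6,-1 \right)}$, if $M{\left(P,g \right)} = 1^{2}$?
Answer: $-720$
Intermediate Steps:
$M{\left(P,g \right)} = 1$
$o{\left(x,y \right)} = x$ ($o{\left(x,y \right)} = \frac{x}{1} = x 1 = x$)
$30 \cdot 4 o{\left(-6,-1 \right)} = 30 \cdot 4 \left(-6\right) = 120 \left(-6\right) = -720$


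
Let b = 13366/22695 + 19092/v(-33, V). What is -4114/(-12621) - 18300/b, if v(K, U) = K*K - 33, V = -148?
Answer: -65874182172194/67222967259 ≈ -979.94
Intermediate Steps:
v(K, U) = -33 + K² (v(K, U) = K² - 33 = -33 + K²)
b = 37283953/1997160 (b = 13366/22695 + 19092/(-33 + (-33)²) = 13366*(1/22695) + 19092/(-33 + 1089) = 13366/22695 + 19092/1056 = 13366/22695 + 19092*(1/1056) = 13366/22695 + 1591/88 = 37283953/1997160 ≈ 18.668)
-4114/(-12621) - 18300/b = -4114/(-12621) - 18300/37283953/1997160 = -4114*(-1/12621) - 18300*1997160/37283953 = 4114/12621 - 36548028000/37283953 = -65874182172194/67222967259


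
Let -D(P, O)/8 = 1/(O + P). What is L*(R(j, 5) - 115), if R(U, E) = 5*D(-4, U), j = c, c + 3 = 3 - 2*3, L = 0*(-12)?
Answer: 0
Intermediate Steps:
L = 0
D(P, O) = -8/(O + P)
c = -6 (c = -3 + (3 - 2*3) = -3 + (3 - 6) = -3 - 3 = -6)
j = -6
R(U, E) = -40/(-4 + U) (R(U, E) = 5*(-8/(U - 4)) = 5*(-8/(-4 + U)) = -40/(-4 + U))
L*(R(j, 5) - 115) = 0*(-40/(-4 - 6) - 115) = 0*(-40/(-10) - 115) = 0*(-40*(-⅒) - 115) = 0*(4 - 115) = 0*(-111) = 0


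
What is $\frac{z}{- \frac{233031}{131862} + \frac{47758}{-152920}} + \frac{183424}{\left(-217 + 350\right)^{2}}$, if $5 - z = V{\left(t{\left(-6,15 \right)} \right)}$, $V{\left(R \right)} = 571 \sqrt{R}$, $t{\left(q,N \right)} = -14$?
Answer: $\frac{492333681756132}{61812096540677} + \frac{959486370820 i \sqrt{14}}{3494380493} \approx 7.965 + 1027.4 i$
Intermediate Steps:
$z = 5 - 571 i \sqrt{14}$ ($z = 5 - 571 \sqrt{-14} = 5 - 571 i \sqrt{14} \approx 5.0 - 2136.5 i$)
$\frac{z}{- \frac{233031}{131862} + \frac{47758}{-152920}} + \frac{183424}{\left(-217 + 350\right)^{2}} = \frac{5 - 571 i \sqrt{14}}{- \frac{233031}{131862} + \frac{47758}{-152920}} + \frac{183424}{\left(-217 + 350\right)^{2}} = \frac{5 - 571 i \sqrt{14}}{\left(-233031\right) \frac{1}{131862} + 47758 \left(- \frac{1}{152920}\right)} + \frac{183424}{133^{2}} = \frac{5 - 571 i \sqrt{14}}{- \frac{77677}{43954} - \frac{23879}{76460}} + \frac{183424}{17689} = \frac{5 - 571 i \sqrt{14}}{- \frac{3494380493}{1680361420}} + 183424 \cdot \frac{1}{17689} = \left(5 - 571 i \sqrt{14}\right) \left(- \frac{1680361420}{3494380493}\right) + \frac{183424}{17689} = \left(- \frac{8401807100}{3494380493} + \frac{959486370820 i \sqrt{14}}{3494380493}\right) + \frac{183424}{17689} = \frac{492333681756132}{61812096540677} + \frac{959486370820 i \sqrt{14}}{3494380493}$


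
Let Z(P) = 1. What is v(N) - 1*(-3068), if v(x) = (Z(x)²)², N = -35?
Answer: 3069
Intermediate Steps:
v(x) = 1 (v(x) = (1²)² = 1² = 1)
v(N) - 1*(-3068) = 1 - 1*(-3068) = 1 + 3068 = 3069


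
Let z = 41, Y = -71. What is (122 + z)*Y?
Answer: -11573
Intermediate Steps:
(122 + z)*Y = (122 + 41)*(-71) = 163*(-71) = -11573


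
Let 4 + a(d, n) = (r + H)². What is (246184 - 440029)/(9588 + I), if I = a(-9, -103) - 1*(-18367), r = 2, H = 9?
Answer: -193845/28072 ≈ -6.9053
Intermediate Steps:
a(d, n) = 117 (a(d, n) = -4 + (2 + 9)² = -4 + 11² = -4 + 121 = 117)
I = 18484 (I = 117 - 1*(-18367) = 117 + 18367 = 18484)
(246184 - 440029)/(9588 + I) = (246184 - 440029)/(9588 + 18484) = -193845/28072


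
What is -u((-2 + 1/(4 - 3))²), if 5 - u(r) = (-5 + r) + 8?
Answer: -1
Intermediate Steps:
u(r) = 2 - r (u(r) = 5 - ((-5 + r) + 8) = 5 - (3 + r) = 5 + (-3 - r) = 2 - r)
-u((-2 + 1/(4 - 3))²) = -(2 - (-2 + 1/(4 - 3))²) = -(2 - (-2 + 1/1)²) = -(2 - (-2 + 1)²) = -(2 - 1*(-1)²) = -(2 - 1*1) = -(2 - 1) = -1*1 = -1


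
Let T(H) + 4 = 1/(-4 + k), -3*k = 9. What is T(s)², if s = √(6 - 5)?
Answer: 841/49 ≈ 17.163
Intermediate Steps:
k = -3 (k = -⅓*9 = -3)
s = 1 (s = √1 = 1)
T(H) = -29/7 (T(H) = -4 + 1/(-4 - 3) = -4 + 1/(-7) = -4 - ⅐ = -29/7)
T(s)² = (-29/7)² = 841/49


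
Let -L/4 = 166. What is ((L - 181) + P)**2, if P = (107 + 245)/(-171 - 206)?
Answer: 101708052889/142129 ≈ 7.1560e+5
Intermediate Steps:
L = -664 (L = -4*166 = -664)
P = -352/377 (P = 352/(-377) = 352*(-1/377) = -352/377 ≈ -0.93369)
((L - 181) + P)**2 = ((-664 - 181) - 352/377)**2 = (-845 - 352/377)**2 = (-318917/377)**2 = 101708052889/142129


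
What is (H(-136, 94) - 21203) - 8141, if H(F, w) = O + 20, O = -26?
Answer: -29350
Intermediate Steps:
H(F, w) = -6 (H(F, w) = -26 + 20 = -6)
(H(-136, 94) - 21203) - 8141 = (-6 - 21203) - 8141 = -21209 - 8141 = -29350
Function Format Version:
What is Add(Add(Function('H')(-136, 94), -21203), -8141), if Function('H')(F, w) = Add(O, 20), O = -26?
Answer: -29350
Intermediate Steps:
Function('H')(F, w) = -6 (Function('H')(F, w) = Add(-26, 20) = -6)
Add(Add(Function('H')(-136, 94), -21203), -8141) = Add(Add(-6, -21203), -8141) = Add(-21209, -8141) = -29350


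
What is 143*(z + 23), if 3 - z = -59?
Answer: 12155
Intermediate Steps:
z = 62 (z = 3 - 1*(-59) = 3 + 59 = 62)
143*(z + 23) = 143*(62 + 23) = 143*85 = 12155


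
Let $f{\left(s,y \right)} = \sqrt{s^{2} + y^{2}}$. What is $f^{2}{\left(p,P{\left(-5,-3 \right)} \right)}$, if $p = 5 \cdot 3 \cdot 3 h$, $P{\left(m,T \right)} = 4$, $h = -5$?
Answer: $50641$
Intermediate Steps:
$p = -225$ ($p = 5 \cdot 3 \cdot 3 \left(-5\right) = 15 \cdot 3 \left(-5\right) = 45 \left(-5\right) = -225$)
$f^{2}{\left(p,P{\left(-5,-3 \right)} \right)} = \left(\sqrt{\left(-225\right)^{2} + 4^{2}}\right)^{2} = \left(\sqrt{50625 + 16}\right)^{2} = \left(\sqrt{50641}\right)^{2} = 50641$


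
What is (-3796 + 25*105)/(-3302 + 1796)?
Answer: 1171/1506 ≈ 0.77756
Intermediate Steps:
(-3796 + 25*105)/(-3302 + 1796) = (-3796 + 2625)/(-1506) = -1171*(-1/1506) = 1171/1506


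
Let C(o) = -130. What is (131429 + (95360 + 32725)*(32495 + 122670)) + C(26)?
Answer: 19874440324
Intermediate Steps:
(131429 + (95360 + 32725)*(32495 + 122670)) + C(26) = (131429 + (95360 + 32725)*(32495 + 122670)) - 130 = (131429 + 128085*155165) - 130 = (131429 + 19874309025) - 130 = 19874440454 - 130 = 19874440324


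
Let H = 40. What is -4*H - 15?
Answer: -175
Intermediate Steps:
-4*H - 15 = -4*40 - 15 = -160 - 15 = -175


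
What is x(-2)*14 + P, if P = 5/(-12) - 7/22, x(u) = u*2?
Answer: -7489/132 ≈ -56.735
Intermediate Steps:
x(u) = 2*u
P = -97/132 (P = 5*(-1/12) - 7*1/22 = -5/12 - 7/22 = -97/132 ≈ -0.73485)
x(-2)*14 + P = (2*(-2))*14 - 97/132 = -4*14 - 97/132 = -56 - 97/132 = -7489/132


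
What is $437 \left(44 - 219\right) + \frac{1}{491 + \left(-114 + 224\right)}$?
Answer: $- \frac{45961474}{601} \approx -76475.0$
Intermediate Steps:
$437 \left(44 - 219\right) + \frac{1}{491 + \left(-114 + 224\right)} = 437 \left(-175\right) + \frac{1}{491 + 110} = -76475 + \frac{1}{601} = - \frac{45961474}{601}$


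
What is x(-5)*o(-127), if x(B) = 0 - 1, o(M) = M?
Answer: 127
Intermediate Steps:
x(B) = -1
x(-5)*o(-127) = -1*(-127) = 127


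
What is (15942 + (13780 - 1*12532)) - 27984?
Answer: -10794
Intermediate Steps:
(15942 + (13780 - 1*12532)) - 27984 = (15942 + (13780 - 12532)) - 27984 = (15942 + 1248) - 27984 = 17190 - 27984 = -10794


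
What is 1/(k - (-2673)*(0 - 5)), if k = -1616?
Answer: -1/14981 ≈ -6.6751e-5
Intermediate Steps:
1/(k - (-2673)*(0 - 5)) = 1/(-1616 - (-2673)*(0 - 5)) = 1/(-1616 - (-2673)*(-5)) = 1/(-1616 - 891*15) = 1/(-1616 - 13365) = 1/(-14981) = -1/14981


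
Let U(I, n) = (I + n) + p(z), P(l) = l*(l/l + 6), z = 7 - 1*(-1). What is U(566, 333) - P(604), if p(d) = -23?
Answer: -3352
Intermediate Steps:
z = 8 (z = 7 + 1 = 8)
P(l) = 7*l (P(l) = l*(1 + 6) = l*7 = 7*l)
U(I, n) = -23 + I + n (U(I, n) = (I + n) - 23 = -23 + I + n)
U(566, 333) - P(604) = (-23 + 566 + 333) - 7*604 = 876 - 1*4228 = 876 - 4228 = -3352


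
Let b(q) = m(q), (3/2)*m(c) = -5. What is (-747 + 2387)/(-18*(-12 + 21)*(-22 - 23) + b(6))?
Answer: 246/1093 ≈ 0.22507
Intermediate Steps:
m(c) = -10/3 (m(c) = (2/3)*(-5) = -10/3)
b(q) = -10/3
(-747 + 2387)/(-18*(-12 + 21)*(-22 - 23) + b(6)) = (-747 + 2387)/(-18*(-12 + 21)*(-22 - 23) - 10/3) = 1640/(-162*(-45) - 10/3) = 1640/(-18*(-405) - 10/3) = 1640/(7290 - 10/3) = 1640/(21860/3) = 1640*(3/21860) = 246/1093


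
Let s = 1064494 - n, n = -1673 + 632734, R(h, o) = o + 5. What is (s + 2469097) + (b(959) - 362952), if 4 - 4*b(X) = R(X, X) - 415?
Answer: 10157767/4 ≈ 2.5394e+6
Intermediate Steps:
R(h, o) = 5 + o
n = 631061
b(X) = 207/2 - X/4 (b(X) = 1 - ((5 + X) - 415)/4 = 1 - (-410 + X)/4 = 1 + (205/2 - X/4) = 207/2 - X/4)
s = 433433 (s = 1064494 - 1*631061 = 1064494 - 631061 = 433433)
(s + 2469097) + (b(959) - 362952) = (433433 + 2469097) + ((207/2 - 1/4*959) - 362952) = 2902530 + ((207/2 - 959/4) - 362952) = 2902530 + (-545/4 - 362952) = 2902530 - 1452353/4 = 10157767/4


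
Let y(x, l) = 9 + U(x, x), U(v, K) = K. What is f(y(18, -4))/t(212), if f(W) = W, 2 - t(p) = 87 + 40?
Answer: -27/125 ≈ -0.21600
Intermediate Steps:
t(p) = -125 (t(p) = 2 - (87 + 40) = 2 - 1*127 = 2 - 127 = -125)
y(x, l) = 9 + x
f(y(18, -4))/t(212) = (9 + 18)/(-125) = 27*(-1/125) = -27/125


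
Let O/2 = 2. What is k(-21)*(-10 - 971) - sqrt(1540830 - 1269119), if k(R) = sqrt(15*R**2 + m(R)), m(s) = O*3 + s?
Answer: -sqrt(271711) - 2943*sqrt(734) ≈ -80254.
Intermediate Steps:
O = 4 (O = 2*2 = 4)
m(s) = 12 + s (m(s) = 4*3 + s = 12 + s)
k(R) = sqrt(12 + R + 15*R**2) (k(R) = sqrt(15*R**2 + (12 + R)) = sqrt(12 + R + 15*R**2))
k(-21)*(-10 - 971) - sqrt(1540830 - 1269119) = sqrt(12 - 21 + 15*(-21)**2)*(-10 - 971) - sqrt(1540830 - 1269119) = sqrt(12 - 21 + 15*441)*(-981) - sqrt(271711) = sqrt(12 - 21 + 6615)*(-981) - sqrt(271711) = sqrt(6606)*(-981) - sqrt(271711) = (3*sqrt(734))*(-981) - sqrt(271711) = -2943*sqrt(734) - sqrt(271711) = -sqrt(271711) - 2943*sqrt(734)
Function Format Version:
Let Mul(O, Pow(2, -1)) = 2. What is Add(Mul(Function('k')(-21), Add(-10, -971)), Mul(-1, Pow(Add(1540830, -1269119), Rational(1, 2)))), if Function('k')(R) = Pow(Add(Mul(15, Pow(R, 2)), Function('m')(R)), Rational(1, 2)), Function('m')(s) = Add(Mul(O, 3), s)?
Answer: Add(Mul(-1, Pow(271711, Rational(1, 2))), Mul(-2943, Pow(734, Rational(1, 2)))) ≈ -80254.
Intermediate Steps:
O = 4 (O = Mul(2, 2) = 4)
Function('m')(s) = Add(12, s) (Function('m')(s) = Add(Mul(4, 3), s) = Add(12, s))
Function('k')(R) = Pow(Add(12, R, Mul(15, Pow(R, 2))), Rational(1, 2)) (Function('k')(R) = Pow(Add(Mul(15, Pow(R, 2)), Add(12, R)), Rational(1, 2)) = Pow(Add(12, R, Mul(15, Pow(R, 2))), Rational(1, 2)))
Add(Mul(Function('k')(-21), Add(-10, -971)), Mul(-1, Pow(Add(1540830, -1269119), Rational(1, 2)))) = Add(Mul(Pow(Add(12, -21, Mul(15, Pow(-21, 2))), Rational(1, 2)), Add(-10, -971)), Mul(-1, Pow(Add(1540830, -1269119), Rational(1, 2)))) = Add(Mul(Pow(Add(12, -21, Mul(15, 441)), Rational(1, 2)), -981), Mul(-1, Pow(271711, Rational(1, 2)))) = Add(Mul(Pow(Add(12, -21, 6615), Rational(1, 2)), -981), Mul(-1, Pow(271711, Rational(1, 2)))) = Add(Mul(Pow(6606, Rational(1, 2)), -981), Mul(-1, Pow(271711, Rational(1, 2)))) = Add(Mul(Mul(3, Pow(734, Rational(1, 2))), -981), Mul(-1, Pow(271711, Rational(1, 2)))) = Add(Mul(-2943, Pow(734, Rational(1, 2))), Mul(-1, Pow(271711, Rational(1, 2)))) = Add(Mul(-1, Pow(271711, Rational(1, 2))), Mul(-2943, Pow(734, Rational(1, 2))))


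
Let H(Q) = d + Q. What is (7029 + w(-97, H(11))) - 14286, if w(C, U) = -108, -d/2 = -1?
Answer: -7365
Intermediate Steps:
d = 2 (d = -2*(-1) = 2)
H(Q) = 2 + Q
(7029 + w(-97, H(11))) - 14286 = (7029 - 108) - 14286 = 6921 - 14286 = -7365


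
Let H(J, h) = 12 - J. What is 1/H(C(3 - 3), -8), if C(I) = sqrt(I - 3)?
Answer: 4/49 + I*sqrt(3)/147 ≈ 0.081633 + 0.011783*I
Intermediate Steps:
C(I) = sqrt(-3 + I)
1/H(C(3 - 3), -8) = 1/(12 - sqrt(-3 + (3 - 3))) = 1/(12 - sqrt(-3 + 0)) = 1/(12 - sqrt(-3)) = 1/(12 - I*sqrt(3))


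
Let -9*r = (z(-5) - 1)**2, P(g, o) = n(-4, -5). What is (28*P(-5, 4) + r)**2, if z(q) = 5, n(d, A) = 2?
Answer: 238144/81 ≈ 2940.1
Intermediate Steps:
P(g, o) = 2
r = -16/9 (r = -(5 - 1)**2/9 = -1/9*4**2 = -1/9*16 = -16/9 ≈ -1.7778)
(28*P(-5, 4) + r)**2 = (28*2 - 16/9)**2 = (56 - 16/9)**2 = (488/9)**2 = 238144/81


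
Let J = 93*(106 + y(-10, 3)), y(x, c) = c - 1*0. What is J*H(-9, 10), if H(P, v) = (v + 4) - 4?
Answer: 101370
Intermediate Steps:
y(x, c) = c (y(x, c) = c + 0 = c)
H(P, v) = v (H(P, v) = (4 + v) - 4 = v)
J = 10137 (J = 93*(106 + 3) = 93*109 = 10137)
J*H(-9, 10) = 10137*10 = 101370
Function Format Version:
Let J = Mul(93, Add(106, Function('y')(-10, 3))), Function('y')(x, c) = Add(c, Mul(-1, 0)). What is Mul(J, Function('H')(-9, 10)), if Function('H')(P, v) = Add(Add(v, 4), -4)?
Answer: 101370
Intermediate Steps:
Function('y')(x, c) = c (Function('y')(x, c) = Add(c, 0) = c)
Function('H')(P, v) = v (Function('H')(P, v) = Add(Add(4, v), -4) = v)
J = 10137 (J = Mul(93, Add(106, 3)) = Mul(93, 109) = 10137)
Mul(J, Function('H')(-9, 10)) = Mul(10137, 10) = 101370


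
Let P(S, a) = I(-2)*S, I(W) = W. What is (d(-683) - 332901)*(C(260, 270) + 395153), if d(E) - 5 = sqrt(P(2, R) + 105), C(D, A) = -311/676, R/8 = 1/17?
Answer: -22231054289208/169 + 267123117*sqrt(101)/676 ≈ -1.3154e+11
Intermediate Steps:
R = 8/17 ≈ 0.47059
C(D, A) = -311/676 (C(D, A) = -311*1/676 = -311/676)
P(S, a) = -2*S
d(E) = 5 + sqrt(101) (d(E) = 5 + sqrt(-2*2 + 105) = 5 + sqrt(-4 + 105) = 5 + sqrt(101))
(d(-683) - 332901)*(C(260, 270) + 395153) = ((5 + sqrt(101)) - 332901)*(-311/676 + 395153) = (-332896 + sqrt(101))*(267123117/676) = -22231054289208/169 + 267123117*sqrt(101)/676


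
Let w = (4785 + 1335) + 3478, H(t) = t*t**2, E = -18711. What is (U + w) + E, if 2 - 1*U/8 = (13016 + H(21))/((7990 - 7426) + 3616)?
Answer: -9550919/1045 ≈ -9139.6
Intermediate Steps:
H(t) = t**3
U = -27834/1045 (U = 16 - 8*(13016 + 21**3)/((7990 - 7426) + 3616) = 16 - 8*(13016 + 9261)/(564 + 3616) = 16 - 178216/4180 = 16 - 8*22277/4180 = 16 - 44554/1045 = -27834/1045 ≈ -26.635)
w = 9598 (w = 6120 + 3478 = 9598)
(U + w) + E = (-27834/1045 + 9598) - 18711 = 10002076/1045 - 18711 = -9550919/1045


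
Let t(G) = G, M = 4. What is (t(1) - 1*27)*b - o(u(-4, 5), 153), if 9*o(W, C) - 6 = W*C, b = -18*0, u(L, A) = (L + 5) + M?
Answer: -257/3 ≈ -85.667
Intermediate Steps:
u(L, A) = 9 + L (u(L, A) = (L + 5) + 4 = (5 + L) + 4 = 9 + L)
b = 0
o(W, C) = 2/3 + C*W/9 (o(W, C) = 2/3 + (W*C)/9 = 2/3 + (C*W)/9 = 2/3 + C*W/9)
(t(1) - 1*27)*b - o(u(-4, 5), 153) = (1 - 1*27)*0 - (2/3 + (1/9)*153*(9 - 4)) = (1 - 27)*0 - (2/3 + (1/9)*153*5) = -26*0 - (2/3 + 85) = 0 - 1*257/3 = 0 - 257/3 = -257/3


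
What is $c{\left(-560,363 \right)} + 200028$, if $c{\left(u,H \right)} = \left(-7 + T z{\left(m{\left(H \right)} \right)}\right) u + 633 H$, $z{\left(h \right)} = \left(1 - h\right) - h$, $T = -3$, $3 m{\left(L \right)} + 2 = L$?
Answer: $31087$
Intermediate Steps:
$m{\left(L \right)} = - \frac{2}{3} + \frac{L}{3}$
$z{\left(h \right)} = 1 - 2 h$
$c{\left(u,H \right)} = 633 H + u \left(-14 + 2 H\right)$ ($c{\left(u,H \right)} = \left(-7 - 3 \left(1 - 2 \left(- \frac{2}{3} + \frac{H}{3}\right)\right)\right) u + 633 H = \left(-7 - 3 \left(1 - \left(- \frac{4}{3} + \frac{2 H}{3}\right)\right)\right) u + 633 H = \left(-7 - 3 \left(\frac{7}{3} - \frac{2 H}{3}\right)\right) u + 633 H = \left(-7 + \left(-7 + 2 H\right)\right) u + 633 H = \left(-14 + 2 H\right) u + 633 H = u \left(-14 + 2 H\right) + 633 H = 633 H + u \left(-14 + 2 H\right)$)
$c{\left(-560,363 \right)} + 200028 = \left(\left(-14\right) \left(-560\right) + 633 \cdot 363 + 2 \cdot 363 \left(-560\right)\right) + 200028 = \left(7840 + 229779 - 406560\right) + 200028 = -168941 + 200028 = 31087$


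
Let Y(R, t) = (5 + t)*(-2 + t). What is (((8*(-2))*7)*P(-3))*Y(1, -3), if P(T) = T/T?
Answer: 1120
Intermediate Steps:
P(T) = 1
Y(R, t) = (-2 + t)*(5 + t)
(((8*(-2))*7)*P(-3))*Y(1, -3) = (((8*(-2))*7)*1)*(-10 + (-3)² + 3*(-3)) = (-16*7*1)*(-10 + 9 - 9) = -112*1*(-10) = -112*(-10) = 1120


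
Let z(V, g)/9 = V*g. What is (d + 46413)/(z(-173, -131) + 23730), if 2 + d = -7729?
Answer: 12894/75899 ≈ 0.16988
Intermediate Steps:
d = -7731 (d = -2 - 7729 = -7731)
z(V, g) = 9*V*g (z(V, g) = 9*(V*g) = 9*V*g)
(d + 46413)/(z(-173, -131) + 23730) = (-7731 + 46413)/(9*(-173)*(-131) + 23730) = 38682/(203967 + 23730) = 38682/227697 = 38682*(1/227697) = 12894/75899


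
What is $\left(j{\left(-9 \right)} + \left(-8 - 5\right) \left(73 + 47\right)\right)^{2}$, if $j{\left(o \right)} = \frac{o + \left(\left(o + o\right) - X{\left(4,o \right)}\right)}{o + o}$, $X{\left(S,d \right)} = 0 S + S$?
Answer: $\frac{786746401}{324} \approx 2.4282 \cdot 10^{6}$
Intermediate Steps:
$X{\left(S,d \right)} = S$ ($X{\left(S,d \right)} = 0 + S = S$)
$j{\left(o \right)} = \frac{-4 + 3 o}{2 o}$ ($j{\left(o \right)} = \frac{o + \left(\left(o + o\right) - 4\right)}{o + o} = \frac{o + \left(2 o - 4\right)}{2 o} = \left(o + \left(-4 + 2 o\right)\right) \frac{1}{2 o} = \left(-4 + 3 o\right) \frac{1}{2 o} = \frac{-4 + 3 o}{2 o}$)
$\left(j{\left(-9 \right)} + \left(-8 - 5\right) \left(73 + 47\right)\right)^{2} = \left(\left(\frac{3}{2} - \frac{2}{-9}\right) + \left(-8 - 5\right) \left(73 + 47\right)\right)^{2} = \left(\left(\frac{3}{2} - - \frac{2}{9}\right) - 1560\right)^{2} = \left(\left(\frac{3}{2} + \frac{2}{9}\right) - 1560\right)^{2} = \left(\frac{31}{18} - 1560\right)^{2} = \left(- \frac{28049}{18}\right)^{2} = \frac{786746401}{324}$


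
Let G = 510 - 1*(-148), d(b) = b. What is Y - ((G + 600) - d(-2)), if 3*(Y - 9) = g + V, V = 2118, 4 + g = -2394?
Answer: -4033/3 ≈ -1344.3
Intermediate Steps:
g = -2398 (g = -4 - 2394 = -2398)
G = 658 (G = 510 + 148 = 658)
Y = -253/3 (Y = 9 + (-2398 + 2118)/3 = 9 + (1/3)*(-280) = 9 - 280/3 = -253/3 ≈ -84.333)
Y - ((G + 600) - d(-2)) = -253/3 - ((658 + 600) - 1*(-2)) = -253/3 - (1258 + 2) = -253/3 - 1*1260 = -253/3 - 1260 = -4033/3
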